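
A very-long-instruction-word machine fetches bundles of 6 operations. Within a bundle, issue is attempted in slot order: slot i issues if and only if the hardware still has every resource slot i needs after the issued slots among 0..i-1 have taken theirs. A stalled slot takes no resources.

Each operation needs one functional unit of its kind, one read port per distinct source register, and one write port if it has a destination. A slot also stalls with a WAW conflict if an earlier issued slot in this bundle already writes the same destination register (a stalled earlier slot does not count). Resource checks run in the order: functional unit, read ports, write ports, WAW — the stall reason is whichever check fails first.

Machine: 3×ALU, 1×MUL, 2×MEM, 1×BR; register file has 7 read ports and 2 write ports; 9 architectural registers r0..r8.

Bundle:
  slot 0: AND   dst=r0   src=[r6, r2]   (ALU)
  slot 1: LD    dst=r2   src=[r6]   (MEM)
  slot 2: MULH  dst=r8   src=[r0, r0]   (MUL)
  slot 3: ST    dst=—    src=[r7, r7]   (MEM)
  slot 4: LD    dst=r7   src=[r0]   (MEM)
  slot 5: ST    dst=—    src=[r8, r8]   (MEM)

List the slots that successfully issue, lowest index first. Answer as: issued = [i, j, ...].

issued = [0, 1, 3]

  0. ALU→r0 ⇒ go  {2A/1Mu/2Ld/1B | 5r 1w}
  1. MEM→r2 ⇒ go  {2A/1Mu/1Ld/1B | 4r 0w}
  2. MUL→r8 ⇒ no(WR_PORT)  {2A/1Mu/1Ld/1B | 4r 0w}
  3. MEM ⇒ go  {2A/1Mu/0Ld/1B | 3r 0w}
  4. MEM→r7 ⇒ no(FU)  {2A/1Mu/0Ld/1B | 3r 0w}
  5. MEM ⇒ no(FU)  {2A/1Mu/0Ld/1B | 3r 0w}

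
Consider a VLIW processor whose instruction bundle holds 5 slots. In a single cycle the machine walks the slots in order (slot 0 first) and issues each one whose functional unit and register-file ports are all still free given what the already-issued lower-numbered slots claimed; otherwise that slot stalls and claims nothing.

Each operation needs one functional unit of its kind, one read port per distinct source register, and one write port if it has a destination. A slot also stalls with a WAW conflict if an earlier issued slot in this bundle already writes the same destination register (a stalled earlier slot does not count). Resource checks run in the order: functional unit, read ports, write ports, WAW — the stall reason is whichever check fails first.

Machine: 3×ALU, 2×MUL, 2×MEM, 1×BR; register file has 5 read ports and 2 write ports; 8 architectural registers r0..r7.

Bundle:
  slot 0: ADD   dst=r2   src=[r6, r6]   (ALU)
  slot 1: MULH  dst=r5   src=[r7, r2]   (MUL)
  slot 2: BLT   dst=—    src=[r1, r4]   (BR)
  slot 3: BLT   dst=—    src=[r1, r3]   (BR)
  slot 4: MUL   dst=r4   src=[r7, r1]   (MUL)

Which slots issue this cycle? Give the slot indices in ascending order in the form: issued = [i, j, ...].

[0] ALU needs rd=1 wr=1: ok; after: ALU=2 MUL=2 MEM=2 BR=1, R=4, W=1
[1] MUL needs rd=2 wr=1: ok; after: ALU=2 MUL=1 MEM=2 BR=1, R=2, W=0
[2] BR needs rd=2 wr=0: ok; after: ALU=2 MUL=1 MEM=2 BR=0, R=0, W=0
[3] BR needs rd=2 wr=0: FU; after: ALU=2 MUL=1 MEM=2 BR=0, R=0, W=0
[4] MUL needs rd=2 wr=1: RD_PORT; after: ALU=2 MUL=1 MEM=2 BR=0, R=0, W=0

issued = [0, 1, 2]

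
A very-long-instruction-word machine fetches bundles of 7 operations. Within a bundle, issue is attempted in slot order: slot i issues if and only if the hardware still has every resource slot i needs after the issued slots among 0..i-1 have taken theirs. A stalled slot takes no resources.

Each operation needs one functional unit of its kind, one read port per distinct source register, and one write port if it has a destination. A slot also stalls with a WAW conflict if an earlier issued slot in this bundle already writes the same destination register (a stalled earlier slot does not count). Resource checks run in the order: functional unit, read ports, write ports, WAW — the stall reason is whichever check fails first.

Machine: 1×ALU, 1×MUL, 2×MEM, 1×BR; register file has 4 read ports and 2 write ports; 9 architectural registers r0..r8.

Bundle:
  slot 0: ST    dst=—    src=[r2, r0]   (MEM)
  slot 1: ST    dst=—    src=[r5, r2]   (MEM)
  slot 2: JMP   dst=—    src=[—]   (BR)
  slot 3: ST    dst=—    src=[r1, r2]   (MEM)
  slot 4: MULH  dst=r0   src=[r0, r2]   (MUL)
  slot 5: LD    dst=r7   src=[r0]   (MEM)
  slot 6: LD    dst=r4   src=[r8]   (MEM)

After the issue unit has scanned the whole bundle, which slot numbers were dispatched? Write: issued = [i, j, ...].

  0. MEM ⇒ go  {1A/1Mu/1Ld/1B | 2r 2w}
  1. MEM ⇒ go  {1A/1Mu/0Ld/1B | 0r 2w}
  2. BR ⇒ go  {1A/1Mu/0Ld/0B | 0r 2w}
  3. MEM ⇒ no(FU)  {1A/1Mu/0Ld/0B | 0r 2w}
  4. MUL→r0 ⇒ no(RD_PORT)  {1A/1Mu/0Ld/0B | 0r 2w}
  5. MEM→r7 ⇒ no(FU)  {1A/1Mu/0Ld/0B | 0r 2w}
  6. MEM→r4 ⇒ no(FU)  {1A/1Mu/0Ld/0B | 0r 2w}

issued = [0, 1, 2]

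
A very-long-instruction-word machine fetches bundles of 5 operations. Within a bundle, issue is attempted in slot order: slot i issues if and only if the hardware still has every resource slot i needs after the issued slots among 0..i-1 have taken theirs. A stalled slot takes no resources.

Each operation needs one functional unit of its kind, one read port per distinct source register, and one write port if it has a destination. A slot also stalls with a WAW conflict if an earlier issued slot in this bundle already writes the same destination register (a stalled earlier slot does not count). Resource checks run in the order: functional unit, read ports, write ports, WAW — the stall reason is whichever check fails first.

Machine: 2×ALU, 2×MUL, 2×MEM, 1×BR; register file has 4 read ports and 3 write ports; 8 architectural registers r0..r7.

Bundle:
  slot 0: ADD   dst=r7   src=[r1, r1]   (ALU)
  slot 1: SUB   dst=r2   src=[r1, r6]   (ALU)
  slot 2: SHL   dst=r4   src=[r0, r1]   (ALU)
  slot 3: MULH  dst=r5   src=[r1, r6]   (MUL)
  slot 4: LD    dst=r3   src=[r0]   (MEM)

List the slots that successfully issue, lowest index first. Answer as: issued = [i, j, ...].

issued = [0, 1, 4]

[0] ALU needs rd=1 wr=1: ok; after: ALU=1 MUL=2 MEM=2 BR=1, R=3, W=2
[1] ALU needs rd=2 wr=1: ok; after: ALU=0 MUL=2 MEM=2 BR=1, R=1, W=1
[2] ALU needs rd=2 wr=1: FU; after: ALU=0 MUL=2 MEM=2 BR=1, R=1, W=1
[3] MUL needs rd=2 wr=1: RD_PORT; after: ALU=0 MUL=2 MEM=2 BR=1, R=1, W=1
[4] MEM needs rd=1 wr=1: ok; after: ALU=0 MUL=2 MEM=1 BR=1, R=0, W=0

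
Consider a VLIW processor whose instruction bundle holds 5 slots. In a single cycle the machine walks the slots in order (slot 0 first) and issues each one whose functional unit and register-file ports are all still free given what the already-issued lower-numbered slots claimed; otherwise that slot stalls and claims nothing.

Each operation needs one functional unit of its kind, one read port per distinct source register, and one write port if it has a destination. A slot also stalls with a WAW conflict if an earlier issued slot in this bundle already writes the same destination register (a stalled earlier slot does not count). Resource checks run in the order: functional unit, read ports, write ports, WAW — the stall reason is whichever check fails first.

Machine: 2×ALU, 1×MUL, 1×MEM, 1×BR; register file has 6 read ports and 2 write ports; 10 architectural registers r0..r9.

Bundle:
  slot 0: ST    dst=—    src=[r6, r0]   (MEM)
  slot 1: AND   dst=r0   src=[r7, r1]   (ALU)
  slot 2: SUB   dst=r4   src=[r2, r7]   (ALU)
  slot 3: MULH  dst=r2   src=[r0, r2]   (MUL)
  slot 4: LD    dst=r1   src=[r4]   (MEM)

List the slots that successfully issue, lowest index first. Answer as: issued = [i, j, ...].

[0] MEM needs rd=2 wr=0: ok; after: ALU=2 MUL=1 MEM=0 BR=1, R=4, W=2
[1] ALU needs rd=2 wr=1: ok; after: ALU=1 MUL=1 MEM=0 BR=1, R=2, W=1
[2] ALU needs rd=2 wr=1: ok; after: ALU=0 MUL=1 MEM=0 BR=1, R=0, W=0
[3] MUL needs rd=2 wr=1: RD_PORT; after: ALU=0 MUL=1 MEM=0 BR=1, R=0, W=0
[4] MEM needs rd=1 wr=1: FU; after: ALU=0 MUL=1 MEM=0 BR=1, R=0, W=0

issued = [0, 1, 2]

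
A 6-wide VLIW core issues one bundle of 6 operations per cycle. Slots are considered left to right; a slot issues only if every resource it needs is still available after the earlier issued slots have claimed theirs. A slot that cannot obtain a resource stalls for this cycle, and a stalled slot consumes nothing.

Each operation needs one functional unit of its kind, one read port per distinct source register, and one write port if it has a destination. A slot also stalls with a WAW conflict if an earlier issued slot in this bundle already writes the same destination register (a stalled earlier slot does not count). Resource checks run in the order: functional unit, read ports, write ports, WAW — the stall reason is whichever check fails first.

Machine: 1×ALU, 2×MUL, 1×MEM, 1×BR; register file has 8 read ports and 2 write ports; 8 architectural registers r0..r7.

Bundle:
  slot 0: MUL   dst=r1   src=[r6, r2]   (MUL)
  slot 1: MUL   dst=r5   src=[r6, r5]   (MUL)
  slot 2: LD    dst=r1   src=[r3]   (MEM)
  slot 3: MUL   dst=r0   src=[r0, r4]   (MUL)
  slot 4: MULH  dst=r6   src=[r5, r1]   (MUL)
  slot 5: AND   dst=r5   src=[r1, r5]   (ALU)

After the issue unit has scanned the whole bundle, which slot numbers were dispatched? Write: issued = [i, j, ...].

(0) want 1×MUL +2rd +1wr — yes → AL1|MU1|ME1|BR1|rd6|wr1
(1) want 1×MUL +2rd +1wr — yes → AL1|MU0|ME1|BR1|rd4|wr0
(2) want 1×MEM +1rd +1wr — WR_PORT → AL1|MU0|ME1|BR1|rd4|wr0
(3) want 1×MUL +2rd +1wr — FU → AL1|MU0|ME1|BR1|rd4|wr0
(4) want 1×MUL +2rd +1wr — FU → AL1|MU0|ME1|BR1|rd4|wr0
(5) want 1×ALU +2rd +1wr — WR_PORT → AL1|MU0|ME1|BR1|rd4|wr0

issued = [0, 1]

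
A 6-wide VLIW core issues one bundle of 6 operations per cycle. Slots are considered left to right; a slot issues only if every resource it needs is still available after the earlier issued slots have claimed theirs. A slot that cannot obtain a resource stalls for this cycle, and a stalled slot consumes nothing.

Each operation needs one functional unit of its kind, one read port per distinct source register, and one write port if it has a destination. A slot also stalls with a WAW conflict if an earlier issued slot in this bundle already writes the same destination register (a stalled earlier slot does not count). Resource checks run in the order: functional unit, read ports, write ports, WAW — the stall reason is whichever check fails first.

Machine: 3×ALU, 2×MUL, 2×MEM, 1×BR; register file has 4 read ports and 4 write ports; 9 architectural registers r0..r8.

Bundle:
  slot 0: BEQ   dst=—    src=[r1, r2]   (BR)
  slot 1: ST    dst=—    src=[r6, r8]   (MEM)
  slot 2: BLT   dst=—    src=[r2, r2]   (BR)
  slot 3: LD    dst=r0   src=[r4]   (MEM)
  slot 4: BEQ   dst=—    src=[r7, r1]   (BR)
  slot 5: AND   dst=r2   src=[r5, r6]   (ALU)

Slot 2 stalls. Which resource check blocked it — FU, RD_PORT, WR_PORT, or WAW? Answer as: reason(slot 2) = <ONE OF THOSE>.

(0) want 1×BR +2rd +0wr — yes → AL3|MU2|ME2|BR0|rd2|wr4
(1) want 1×MEM +2rd +0wr — yes → AL3|MU2|ME1|BR0|rd0|wr4
(2) want 1×BR +1rd +0wr — FU → AL3|MU2|ME1|BR0|rd0|wr4
(3) want 1×MEM +1rd +1wr — RD_PORT → AL3|MU2|ME1|BR0|rd0|wr4
(4) want 1×BR +2rd +0wr — FU → AL3|MU2|ME1|BR0|rd0|wr4
(5) want 1×ALU +2rd +1wr — RD_PORT → AL3|MU2|ME1|BR0|rd0|wr4

reason(slot 2) = FU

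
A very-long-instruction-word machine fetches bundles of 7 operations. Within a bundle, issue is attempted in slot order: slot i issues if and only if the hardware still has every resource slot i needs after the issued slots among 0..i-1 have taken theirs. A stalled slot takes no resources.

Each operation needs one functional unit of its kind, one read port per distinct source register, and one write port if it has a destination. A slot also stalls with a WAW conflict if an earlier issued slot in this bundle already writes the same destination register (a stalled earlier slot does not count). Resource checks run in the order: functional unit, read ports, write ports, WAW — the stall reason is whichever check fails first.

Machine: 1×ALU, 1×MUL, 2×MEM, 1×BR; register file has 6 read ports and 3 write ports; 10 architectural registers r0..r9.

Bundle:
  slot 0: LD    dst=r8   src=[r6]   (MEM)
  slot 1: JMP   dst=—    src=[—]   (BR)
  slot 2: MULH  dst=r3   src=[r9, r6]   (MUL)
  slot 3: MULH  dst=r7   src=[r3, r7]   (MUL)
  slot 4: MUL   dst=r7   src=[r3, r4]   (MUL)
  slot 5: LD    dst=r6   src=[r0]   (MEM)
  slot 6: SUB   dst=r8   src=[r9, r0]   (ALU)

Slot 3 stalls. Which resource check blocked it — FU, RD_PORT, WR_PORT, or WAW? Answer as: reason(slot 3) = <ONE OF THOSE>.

#0 MEM src=r6 dispatched  <A:1 Mu:1 Ld:1 B:1 rd:5 wr:2>
#1 BR src=- dispatched  <A:1 Mu:1 Ld:1 B:0 rd:5 wr:2>
#2 MUL src=r9,r6 dispatched  <A:1 Mu:0 Ld:1 B:0 rd:3 wr:1>
#3 MUL src=r3,r7 held:FU  <A:1 Mu:0 Ld:1 B:0 rd:3 wr:1>
#4 MUL src=r3,r4 held:FU  <A:1 Mu:0 Ld:1 B:0 rd:3 wr:1>
#5 MEM src=r0 dispatched  <A:1 Mu:0 Ld:0 B:0 rd:2 wr:0>
#6 ALU src=r9,r0 held:WR_PORT  <A:1 Mu:0 Ld:0 B:0 rd:2 wr:0>

reason(slot 3) = FU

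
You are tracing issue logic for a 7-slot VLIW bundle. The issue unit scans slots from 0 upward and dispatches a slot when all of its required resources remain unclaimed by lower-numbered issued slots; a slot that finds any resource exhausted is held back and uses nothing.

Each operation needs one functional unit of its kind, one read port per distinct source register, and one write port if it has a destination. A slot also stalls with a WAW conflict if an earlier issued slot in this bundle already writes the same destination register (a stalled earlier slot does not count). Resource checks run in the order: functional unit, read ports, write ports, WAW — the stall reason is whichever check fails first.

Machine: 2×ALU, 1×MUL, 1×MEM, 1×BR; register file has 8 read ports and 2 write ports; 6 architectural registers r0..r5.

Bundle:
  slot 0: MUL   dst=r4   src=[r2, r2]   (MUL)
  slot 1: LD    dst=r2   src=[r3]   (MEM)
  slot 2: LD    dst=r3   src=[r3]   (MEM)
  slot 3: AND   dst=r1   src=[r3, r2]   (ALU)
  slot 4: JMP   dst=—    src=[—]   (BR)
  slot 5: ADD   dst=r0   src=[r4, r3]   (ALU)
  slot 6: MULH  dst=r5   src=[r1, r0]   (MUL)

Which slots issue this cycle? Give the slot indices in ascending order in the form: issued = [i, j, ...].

slot 0 (MUL): ISSUE — free A2,Mu0,Ld1,B1 rp7 wp1
slot 1 (MEM): ISSUE — free A2,Mu0,Ld0,B1 rp6 wp0
slot 2 (MEM): stall FU — free A2,Mu0,Ld0,B1 rp6 wp0
slot 3 (ALU): stall WR_PORT — free A2,Mu0,Ld0,B1 rp6 wp0
slot 4 (BR): ISSUE — free A2,Mu0,Ld0,B0 rp6 wp0
slot 5 (ALU): stall WR_PORT — free A2,Mu0,Ld0,B0 rp6 wp0
slot 6 (MUL): stall FU — free A2,Mu0,Ld0,B0 rp6 wp0

issued = [0, 1, 4]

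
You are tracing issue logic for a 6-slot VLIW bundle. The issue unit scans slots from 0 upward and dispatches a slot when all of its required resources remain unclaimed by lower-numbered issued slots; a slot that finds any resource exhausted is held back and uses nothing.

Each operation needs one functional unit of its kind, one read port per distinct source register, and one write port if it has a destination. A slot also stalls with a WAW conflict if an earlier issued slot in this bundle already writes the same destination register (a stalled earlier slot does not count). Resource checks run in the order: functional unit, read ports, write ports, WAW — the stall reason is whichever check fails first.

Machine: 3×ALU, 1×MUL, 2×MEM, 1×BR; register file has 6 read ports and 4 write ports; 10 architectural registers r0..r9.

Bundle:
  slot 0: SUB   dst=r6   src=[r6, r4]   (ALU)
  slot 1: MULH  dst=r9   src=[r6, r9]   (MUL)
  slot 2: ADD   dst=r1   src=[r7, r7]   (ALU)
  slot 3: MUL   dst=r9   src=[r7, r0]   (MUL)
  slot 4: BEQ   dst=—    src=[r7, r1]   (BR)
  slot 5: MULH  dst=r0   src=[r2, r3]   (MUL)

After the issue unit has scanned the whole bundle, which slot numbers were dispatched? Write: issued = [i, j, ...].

(0) want 1×ALU +2rd +1wr — yes → AL2|MU1|ME2|BR1|rd4|wr3
(1) want 1×MUL +2rd +1wr — yes → AL2|MU0|ME2|BR1|rd2|wr2
(2) want 1×ALU +1rd +1wr — yes → AL1|MU0|ME2|BR1|rd1|wr1
(3) want 1×MUL +2rd +1wr — FU → AL1|MU0|ME2|BR1|rd1|wr1
(4) want 1×BR +2rd +0wr — RD_PORT → AL1|MU0|ME2|BR1|rd1|wr1
(5) want 1×MUL +2rd +1wr — FU → AL1|MU0|ME2|BR1|rd1|wr1

issued = [0, 1, 2]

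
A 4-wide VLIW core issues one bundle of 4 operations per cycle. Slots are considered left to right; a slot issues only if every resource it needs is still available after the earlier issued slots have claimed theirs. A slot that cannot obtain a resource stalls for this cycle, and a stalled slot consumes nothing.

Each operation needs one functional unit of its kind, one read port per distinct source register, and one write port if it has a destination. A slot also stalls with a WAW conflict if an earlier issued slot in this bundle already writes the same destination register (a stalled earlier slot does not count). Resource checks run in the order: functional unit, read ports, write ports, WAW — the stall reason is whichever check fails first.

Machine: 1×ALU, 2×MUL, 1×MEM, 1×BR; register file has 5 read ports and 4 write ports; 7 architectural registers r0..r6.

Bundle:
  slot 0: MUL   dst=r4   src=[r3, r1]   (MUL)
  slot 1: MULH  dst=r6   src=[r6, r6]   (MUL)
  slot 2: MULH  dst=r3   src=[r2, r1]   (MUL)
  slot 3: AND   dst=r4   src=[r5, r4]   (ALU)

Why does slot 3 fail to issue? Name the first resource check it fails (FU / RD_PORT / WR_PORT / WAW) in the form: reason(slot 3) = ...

#0 MUL src=r3,r1 dispatched  <A:1 Mu:1 Ld:1 B:1 rd:3 wr:3>
#1 MUL src=r6,r6 dispatched  <A:1 Mu:0 Ld:1 B:1 rd:2 wr:2>
#2 MUL src=r2,r1 held:FU  <A:1 Mu:0 Ld:1 B:1 rd:2 wr:2>
#3 ALU src=r5,r4 held:WAW  <A:1 Mu:0 Ld:1 B:1 rd:2 wr:2>

reason(slot 3) = WAW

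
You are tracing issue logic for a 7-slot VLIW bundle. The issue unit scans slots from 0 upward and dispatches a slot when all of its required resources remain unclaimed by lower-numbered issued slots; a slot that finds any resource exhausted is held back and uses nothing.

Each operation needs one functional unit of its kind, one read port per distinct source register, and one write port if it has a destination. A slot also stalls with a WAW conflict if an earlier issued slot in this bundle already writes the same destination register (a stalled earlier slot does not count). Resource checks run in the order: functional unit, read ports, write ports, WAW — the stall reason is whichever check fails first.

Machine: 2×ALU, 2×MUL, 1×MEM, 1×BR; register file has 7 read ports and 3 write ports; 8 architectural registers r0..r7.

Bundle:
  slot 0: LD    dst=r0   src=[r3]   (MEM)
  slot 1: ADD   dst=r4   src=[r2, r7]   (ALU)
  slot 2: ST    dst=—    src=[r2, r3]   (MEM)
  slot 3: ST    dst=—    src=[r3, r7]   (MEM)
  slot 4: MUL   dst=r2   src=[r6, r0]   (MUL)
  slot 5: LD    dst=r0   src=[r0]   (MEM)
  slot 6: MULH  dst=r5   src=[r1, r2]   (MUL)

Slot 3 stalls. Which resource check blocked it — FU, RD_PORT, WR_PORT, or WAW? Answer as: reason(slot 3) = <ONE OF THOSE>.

reason(slot 3) = FU

[0] MEM needs rd=1 wr=1: ok; after: ALU=2 MUL=2 MEM=0 BR=1, R=6, W=2
[1] ALU needs rd=2 wr=1: ok; after: ALU=1 MUL=2 MEM=0 BR=1, R=4, W=1
[2] MEM needs rd=2 wr=0: FU; after: ALU=1 MUL=2 MEM=0 BR=1, R=4, W=1
[3] MEM needs rd=2 wr=0: FU; after: ALU=1 MUL=2 MEM=0 BR=1, R=4, W=1
[4] MUL needs rd=2 wr=1: ok; after: ALU=1 MUL=1 MEM=0 BR=1, R=2, W=0
[5] MEM needs rd=1 wr=1: FU; after: ALU=1 MUL=1 MEM=0 BR=1, R=2, W=0
[6] MUL needs rd=2 wr=1: WR_PORT; after: ALU=1 MUL=1 MEM=0 BR=1, R=2, W=0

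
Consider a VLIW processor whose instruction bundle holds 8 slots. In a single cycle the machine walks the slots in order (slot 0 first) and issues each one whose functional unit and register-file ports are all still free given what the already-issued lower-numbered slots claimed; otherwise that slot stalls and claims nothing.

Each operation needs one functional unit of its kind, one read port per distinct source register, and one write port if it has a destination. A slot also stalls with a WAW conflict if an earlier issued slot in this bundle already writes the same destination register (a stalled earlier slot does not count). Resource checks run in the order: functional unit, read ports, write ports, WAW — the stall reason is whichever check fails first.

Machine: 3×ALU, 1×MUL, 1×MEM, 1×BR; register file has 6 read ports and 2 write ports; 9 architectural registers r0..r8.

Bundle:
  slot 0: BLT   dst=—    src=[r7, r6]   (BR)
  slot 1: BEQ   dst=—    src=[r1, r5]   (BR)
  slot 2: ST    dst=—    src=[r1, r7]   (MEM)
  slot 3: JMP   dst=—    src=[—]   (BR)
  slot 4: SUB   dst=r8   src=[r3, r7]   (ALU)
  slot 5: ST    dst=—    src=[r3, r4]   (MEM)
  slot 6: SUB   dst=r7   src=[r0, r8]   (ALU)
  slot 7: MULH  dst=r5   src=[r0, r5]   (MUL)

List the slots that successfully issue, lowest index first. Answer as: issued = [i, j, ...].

issued = [0, 2, 4]

#0 BR src=r7,r6 dispatched  <A:3 Mu:1 Ld:1 B:0 rd:4 wr:2>
#1 BR src=r1,r5 held:FU  <A:3 Mu:1 Ld:1 B:0 rd:4 wr:2>
#2 MEM src=r1,r7 dispatched  <A:3 Mu:1 Ld:0 B:0 rd:2 wr:2>
#3 BR src=- held:FU  <A:3 Mu:1 Ld:0 B:0 rd:2 wr:2>
#4 ALU src=r3,r7 dispatched  <A:2 Mu:1 Ld:0 B:0 rd:0 wr:1>
#5 MEM src=r3,r4 held:FU  <A:2 Mu:1 Ld:0 B:0 rd:0 wr:1>
#6 ALU src=r0,r8 held:RD_PORT  <A:2 Mu:1 Ld:0 B:0 rd:0 wr:1>
#7 MUL src=r0,r5 held:RD_PORT  <A:2 Mu:1 Ld:0 B:0 rd:0 wr:1>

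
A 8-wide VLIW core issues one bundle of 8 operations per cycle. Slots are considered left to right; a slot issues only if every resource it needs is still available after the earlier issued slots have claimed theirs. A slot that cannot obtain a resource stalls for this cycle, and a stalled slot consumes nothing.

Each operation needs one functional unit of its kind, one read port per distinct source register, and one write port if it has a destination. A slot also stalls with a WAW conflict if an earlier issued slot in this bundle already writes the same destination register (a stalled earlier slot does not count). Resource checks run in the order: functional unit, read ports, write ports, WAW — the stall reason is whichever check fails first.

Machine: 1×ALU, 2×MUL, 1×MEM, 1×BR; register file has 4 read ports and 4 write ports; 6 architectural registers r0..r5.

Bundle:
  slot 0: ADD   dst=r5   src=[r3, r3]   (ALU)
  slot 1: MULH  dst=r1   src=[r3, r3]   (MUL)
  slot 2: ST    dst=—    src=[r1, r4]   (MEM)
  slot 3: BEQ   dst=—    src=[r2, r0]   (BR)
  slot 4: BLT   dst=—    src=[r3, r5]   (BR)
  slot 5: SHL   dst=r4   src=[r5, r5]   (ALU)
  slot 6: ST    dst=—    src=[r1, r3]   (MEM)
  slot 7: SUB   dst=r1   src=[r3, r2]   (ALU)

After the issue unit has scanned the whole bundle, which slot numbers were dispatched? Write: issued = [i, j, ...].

slot 0 (ALU): ISSUE — free A0,Mu2,Ld1,B1 rp3 wp3
slot 1 (MUL): ISSUE — free A0,Mu1,Ld1,B1 rp2 wp2
slot 2 (MEM): ISSUE — free A0,Mu1,Ld0,B1 rp0 wp2
slot 3 (BR): stall RD_PORT — free A0,Mu1,Ld0,B1 rp0 wp2
slot 4 (BR): stall RD_PORT — free A0,Mu1,Ld0,B1 rp0 wp2
slot 5 (ALU): stall FU — free A0,Mu1,Ld0,B1 rp0 wp2
slot 6 (MEM): stall FU — free A0,Mu1,Ld0,B1 rp0 wp2
slot 7 (ALU): stall FU — free A0,Mu1,Ld0,B1 rp0 wp2

issued = [0, 1, 2]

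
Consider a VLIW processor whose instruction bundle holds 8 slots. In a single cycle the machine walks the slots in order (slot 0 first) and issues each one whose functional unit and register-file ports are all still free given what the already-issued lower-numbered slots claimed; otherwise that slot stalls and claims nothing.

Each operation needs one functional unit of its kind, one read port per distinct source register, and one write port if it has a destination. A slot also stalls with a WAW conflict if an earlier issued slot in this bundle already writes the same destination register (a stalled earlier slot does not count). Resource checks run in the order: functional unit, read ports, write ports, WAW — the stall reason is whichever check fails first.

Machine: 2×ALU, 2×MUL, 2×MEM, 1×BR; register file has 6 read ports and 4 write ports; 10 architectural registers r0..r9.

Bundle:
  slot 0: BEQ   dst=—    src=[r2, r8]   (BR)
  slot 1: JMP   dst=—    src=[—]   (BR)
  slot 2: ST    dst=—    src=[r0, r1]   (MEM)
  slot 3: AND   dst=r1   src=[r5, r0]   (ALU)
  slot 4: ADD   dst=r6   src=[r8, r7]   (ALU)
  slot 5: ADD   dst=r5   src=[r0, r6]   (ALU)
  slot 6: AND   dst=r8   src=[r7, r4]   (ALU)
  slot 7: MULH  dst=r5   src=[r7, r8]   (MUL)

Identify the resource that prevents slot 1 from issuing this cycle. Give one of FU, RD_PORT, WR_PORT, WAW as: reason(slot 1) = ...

reason(slot 1) = FU

(0) want 1×BR +2rd +0wr — yes → AL2|MU2|ME2|BR0|rd4|wr4
(1) want 1×BR +0rd +0wr — FU → AL2|MU2|ME2|BR0|rd4|wr4
(2) want 1×MEM +2rd +0wr — yes → AL2|MU2|ME1|BR0|rd2|wr4
(3) want 1×ALU +2rd +1wr — yes → AL1|MU2|ME1|BR0|rd0|wr3
(4) want 1×ALU +2rd +1wr — RD_PORT → AL1|MU2|ME1|BR0|rd0|wr3
(5) want 1×ALU +2rd +1wr — RD_PORT → AL1|MU2|ME1|BR0|rd0|wr3
(6) want 1×ALU +2rd +1wr — RD_PORT → AL1|MU2|ME1|BR0|rd0|wr3
(7) want 1×MUL +2rd +1wr — RD_PORT → AL1|MU2|ME1|BR0|rd0|wr3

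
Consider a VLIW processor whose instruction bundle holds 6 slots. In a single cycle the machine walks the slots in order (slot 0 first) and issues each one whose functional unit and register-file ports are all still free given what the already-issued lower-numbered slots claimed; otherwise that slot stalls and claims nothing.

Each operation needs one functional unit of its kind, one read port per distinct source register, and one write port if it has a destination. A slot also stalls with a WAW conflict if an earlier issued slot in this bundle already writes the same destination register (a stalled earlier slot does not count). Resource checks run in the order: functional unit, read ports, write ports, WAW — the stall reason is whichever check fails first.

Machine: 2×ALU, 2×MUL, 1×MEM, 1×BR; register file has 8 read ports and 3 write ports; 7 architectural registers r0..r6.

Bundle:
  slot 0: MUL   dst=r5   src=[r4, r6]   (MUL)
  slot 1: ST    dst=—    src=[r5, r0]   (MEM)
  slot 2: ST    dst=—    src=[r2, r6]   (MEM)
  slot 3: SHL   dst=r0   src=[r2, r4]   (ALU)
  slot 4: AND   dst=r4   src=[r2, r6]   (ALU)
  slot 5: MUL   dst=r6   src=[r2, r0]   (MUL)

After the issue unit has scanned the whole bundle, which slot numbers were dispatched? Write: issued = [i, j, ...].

issued = [0, 1, 3, 4]

[0] MUL needs rd=2 wr=1: ok; after: ALU=2 MUL=1 MEM=1 BR=1, R=6, W=2
[1] MEM needs rd=2 wr=0: ok; after: ALU=2 MUL=1 MEM=0 BR=1, R=4, W=2
[2] MEM needs rd=2 wr=0: FU; after: ALU=2 MUL=1 MEM=0 BR=1, R=4, W=2
[3] ALU needs rd=2 wr=1: ok; after: ALU=1 MUL=1 MEM=0 BR=1, R=2, W=1
[4] ALU needs rd=2 wr=1: ok; after: ALU=0 MUL=1 MEM=0 BR=1, R=0, W=0
[5] MUL needs rd=2 wr=1: RD_PORT; after: ALU=0 MUL=1 MEM=0 BR=1, R=0, W=0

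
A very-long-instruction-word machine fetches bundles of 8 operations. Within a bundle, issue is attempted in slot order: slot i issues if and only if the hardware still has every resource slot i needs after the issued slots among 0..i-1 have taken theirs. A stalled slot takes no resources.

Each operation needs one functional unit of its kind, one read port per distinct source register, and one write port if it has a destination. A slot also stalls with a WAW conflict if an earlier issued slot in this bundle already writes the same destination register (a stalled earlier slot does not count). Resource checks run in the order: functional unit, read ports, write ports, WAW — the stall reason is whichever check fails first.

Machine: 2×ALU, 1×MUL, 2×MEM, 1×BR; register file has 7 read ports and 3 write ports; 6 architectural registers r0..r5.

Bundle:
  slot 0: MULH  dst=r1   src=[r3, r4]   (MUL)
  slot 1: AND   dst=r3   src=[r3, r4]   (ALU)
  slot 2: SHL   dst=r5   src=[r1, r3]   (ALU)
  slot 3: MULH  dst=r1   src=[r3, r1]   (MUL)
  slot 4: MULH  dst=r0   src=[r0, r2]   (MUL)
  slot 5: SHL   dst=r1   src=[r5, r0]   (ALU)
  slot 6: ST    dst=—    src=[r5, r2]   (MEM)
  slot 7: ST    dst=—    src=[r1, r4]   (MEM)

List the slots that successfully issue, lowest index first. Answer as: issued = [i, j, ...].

slot 0 (MUL): ISSUE — free A2,Mu0,Ld2,B1 rp5 wp2
slot 1 (ALU): ISSUE — free A1,Mu0,Ld2,B1 rp3 wp1
slot 2 (ALU): ISSUE — free A0,Mu0,Ld2,B1 rp1 wp0
slot 3 (MUL): stall FU — free A0,Mu0,Ld2,B1 rp1 wp0
slot 4 (MUL): stall FU — free A0,Mu0,Ld2,B1 rp1 wp0
slot 5 (ALU): stall FU — free A0,Mu0,Ld2,B1 rp1 wp0
slot 6 (MEM): stall RD_PORT — free A0,Mu0,Ld2,B1 rp1 wp0
slot 7 (MEM): stall RD_PORT — free A0,Mu0,Ld2,B1 rp1 wp0

issued = [0, 1, 2]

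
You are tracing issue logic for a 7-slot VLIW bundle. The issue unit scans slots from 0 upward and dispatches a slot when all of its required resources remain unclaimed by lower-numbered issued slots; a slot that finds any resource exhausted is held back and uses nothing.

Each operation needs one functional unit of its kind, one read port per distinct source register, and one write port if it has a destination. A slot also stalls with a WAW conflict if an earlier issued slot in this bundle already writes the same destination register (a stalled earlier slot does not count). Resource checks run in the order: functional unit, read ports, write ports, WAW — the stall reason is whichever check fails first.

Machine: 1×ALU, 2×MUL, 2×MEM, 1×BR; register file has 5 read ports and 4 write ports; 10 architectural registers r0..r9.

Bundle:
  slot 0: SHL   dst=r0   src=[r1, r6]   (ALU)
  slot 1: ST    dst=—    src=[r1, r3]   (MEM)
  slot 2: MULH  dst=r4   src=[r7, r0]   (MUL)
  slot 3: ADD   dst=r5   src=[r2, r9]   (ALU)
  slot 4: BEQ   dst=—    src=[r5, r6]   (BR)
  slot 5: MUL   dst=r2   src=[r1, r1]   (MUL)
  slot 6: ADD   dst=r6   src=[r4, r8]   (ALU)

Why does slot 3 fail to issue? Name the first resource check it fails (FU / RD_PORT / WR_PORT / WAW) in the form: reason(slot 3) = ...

#0 ALU src=r1,r6 dispatched  <A:0 Mu:2 Ld:2 B:1 rd:3 wr:3>
#1 MEM src=r1,r3 dispatched  <A:0 Mu:2 Ld:1 B:1 rd:1 wr:3>
#2 MUL src=r7,r0 held:RD_PORT  <A:0 Mu:2 Ld:1 B:1 rd:1 wr:3>
#3 ALU src=r2,r9 held:FU  <A:0 Mu:2 Ld:1 B:1 rd:1 wr:3>
#4 BR src=r5,r6 held:RD_PORT  <A:0 Mu:2 Ld:1 B:1 rd:1 wr:3>
#5 MUL src=r1,r1 dispatched  <A:0 Mu:1 Ld:1 B:1 rd:0 wr:2>
#6 ALU src=r4,r8 held:FU  <A:0 Mu:1 Ld:1 B:1 rd:0 wr:2>

reason(slot 3) = FU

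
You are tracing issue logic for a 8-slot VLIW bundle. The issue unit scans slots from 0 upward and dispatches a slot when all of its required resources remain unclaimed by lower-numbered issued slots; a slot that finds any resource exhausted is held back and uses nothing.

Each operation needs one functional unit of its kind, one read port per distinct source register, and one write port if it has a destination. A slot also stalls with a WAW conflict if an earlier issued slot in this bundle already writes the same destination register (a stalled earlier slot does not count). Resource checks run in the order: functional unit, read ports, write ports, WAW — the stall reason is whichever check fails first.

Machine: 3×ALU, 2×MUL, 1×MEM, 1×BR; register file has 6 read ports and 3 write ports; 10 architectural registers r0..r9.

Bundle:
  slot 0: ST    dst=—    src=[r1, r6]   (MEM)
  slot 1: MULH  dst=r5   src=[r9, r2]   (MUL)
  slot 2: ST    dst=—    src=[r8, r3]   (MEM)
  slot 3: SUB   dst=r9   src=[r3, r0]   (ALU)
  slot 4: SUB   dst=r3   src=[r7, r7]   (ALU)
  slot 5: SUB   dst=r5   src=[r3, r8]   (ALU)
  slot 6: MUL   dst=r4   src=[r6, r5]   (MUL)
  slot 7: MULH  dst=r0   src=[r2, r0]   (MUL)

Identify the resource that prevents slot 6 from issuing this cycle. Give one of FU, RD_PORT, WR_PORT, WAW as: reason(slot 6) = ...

#0 MEM src=r1,r6 dispatched  <A:3 Mu:2 Ld:0 B:1 rd:4 wr:3>
#1 MUL src=r9,r2 dispatched  <A:3 Mu:1 Ld:0 B:1 rd:2 wr:2>
#2 MEM src=r8,r3 held:FU  <A:3 Mu:1 Ld:0 B:1 rd:2 wr:2>
#3 ALU src=r3,r0 dispatched  <A:2 Mu:1 Ld:0 B:1 rd:0 wr:1>
#4 ALU src=r7,r7 held:RD_PORT  <A:2 Mu:1 Ld:0 B:1 rd:0 wr:1>
#5 ALU src=r3,r8 held:RD_PORT  <A:2 Mu:1 Ld:0 B:1 rd:0 wr:1>
#6 MUL src=r6,r5 held:RD_PORT  <A:2 Mu:1 Ld:0 B:1 rd:0 wr:1>
#7 MUL src=r2,r0 held:RD_PORT  <A:2 Mu:1 Ld:0 B:1 rd:0 wr:1>

reason(slot 6) = RD_PORT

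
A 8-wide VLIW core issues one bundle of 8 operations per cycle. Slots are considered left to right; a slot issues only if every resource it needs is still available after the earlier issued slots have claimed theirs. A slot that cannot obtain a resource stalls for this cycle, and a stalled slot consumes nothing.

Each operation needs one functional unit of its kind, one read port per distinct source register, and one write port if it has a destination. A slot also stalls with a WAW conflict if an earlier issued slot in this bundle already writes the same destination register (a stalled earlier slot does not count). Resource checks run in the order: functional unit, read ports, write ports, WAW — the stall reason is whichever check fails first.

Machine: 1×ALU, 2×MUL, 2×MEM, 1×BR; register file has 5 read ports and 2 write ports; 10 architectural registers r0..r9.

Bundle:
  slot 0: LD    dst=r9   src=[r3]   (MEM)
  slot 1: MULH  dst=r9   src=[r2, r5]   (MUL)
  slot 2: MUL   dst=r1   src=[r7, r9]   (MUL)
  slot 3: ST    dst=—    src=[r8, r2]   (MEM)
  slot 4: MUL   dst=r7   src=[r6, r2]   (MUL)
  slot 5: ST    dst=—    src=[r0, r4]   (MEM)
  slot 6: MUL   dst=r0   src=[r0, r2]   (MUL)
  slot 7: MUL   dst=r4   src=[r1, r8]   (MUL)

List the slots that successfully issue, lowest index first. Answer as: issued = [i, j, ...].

  0. MEM→r9 ⇒ go  {1A/2Mu/1Ld/1B | 4r 1w}
  1. MUL→r9 ⇒ no(WAW)  {1A/2Mu/1Ld/1B | 4r 1w}
  2. MUL→r1 ⇒ go  {1A/1Mu/1Ld/1B | 2r 0w}
  3. MEM ⇒ go  {1A/1Mu/0Ld/1B | 0r 0w}
  4. MUL→r7 ⇒ no(RD_PORT)  {1A/1Mu/0Ld/1B | 0r 0w}
  5. MEM ⇒ no(FU)  {1A/1Mu/0Ld/1B | 0r 0w}
  6. MUL→r0 ⇒ no(RD_PORT)  {1A/1Mu/0Ld/1B | 0r 0w}
  7. MUL→r4 ⇒ no(RD_PORT)  {1A/1Mu/0Ld/1B | 0r 0w}

issued = [0, 2, 3]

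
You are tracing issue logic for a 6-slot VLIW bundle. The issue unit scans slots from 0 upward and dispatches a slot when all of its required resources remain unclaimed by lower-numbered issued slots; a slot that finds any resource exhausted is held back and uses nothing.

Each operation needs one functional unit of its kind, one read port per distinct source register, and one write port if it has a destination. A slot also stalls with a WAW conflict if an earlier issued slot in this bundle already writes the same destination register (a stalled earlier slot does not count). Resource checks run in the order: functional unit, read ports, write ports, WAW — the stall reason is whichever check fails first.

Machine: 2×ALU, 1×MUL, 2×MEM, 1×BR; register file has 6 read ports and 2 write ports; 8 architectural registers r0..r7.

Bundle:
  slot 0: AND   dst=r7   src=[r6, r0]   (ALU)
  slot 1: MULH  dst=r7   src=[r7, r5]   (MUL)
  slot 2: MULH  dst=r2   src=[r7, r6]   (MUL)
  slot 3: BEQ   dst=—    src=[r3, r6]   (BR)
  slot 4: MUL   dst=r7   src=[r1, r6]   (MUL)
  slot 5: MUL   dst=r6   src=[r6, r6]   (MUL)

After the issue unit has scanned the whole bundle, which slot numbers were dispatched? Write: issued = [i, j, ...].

  0. ALU→r7 ⇒ go  {1A/1Mu/2Ld/1B | 4r 1w}
  1. MUL→r7 ⇒ no(WAW)  {1A/1Mu/2Ld/1B | 4r 1w}
  2. MUL→r2 ⇒ go  {1A/0Mu/2Ld/1B | 2r 0w}
  3. BR ⇒ go  {1A/0Mu/2Ld/0B | 0r 0w}
  4. MUL→r7 ⇒ no(FU)  {1A/0Mu/2Ld/0B | 0r 0w}
  5. MUL→r6 ⇒ no(FU)  {1A/0Mu/2Ld/0B | 0r 0w}

issued = [0, 2, 3]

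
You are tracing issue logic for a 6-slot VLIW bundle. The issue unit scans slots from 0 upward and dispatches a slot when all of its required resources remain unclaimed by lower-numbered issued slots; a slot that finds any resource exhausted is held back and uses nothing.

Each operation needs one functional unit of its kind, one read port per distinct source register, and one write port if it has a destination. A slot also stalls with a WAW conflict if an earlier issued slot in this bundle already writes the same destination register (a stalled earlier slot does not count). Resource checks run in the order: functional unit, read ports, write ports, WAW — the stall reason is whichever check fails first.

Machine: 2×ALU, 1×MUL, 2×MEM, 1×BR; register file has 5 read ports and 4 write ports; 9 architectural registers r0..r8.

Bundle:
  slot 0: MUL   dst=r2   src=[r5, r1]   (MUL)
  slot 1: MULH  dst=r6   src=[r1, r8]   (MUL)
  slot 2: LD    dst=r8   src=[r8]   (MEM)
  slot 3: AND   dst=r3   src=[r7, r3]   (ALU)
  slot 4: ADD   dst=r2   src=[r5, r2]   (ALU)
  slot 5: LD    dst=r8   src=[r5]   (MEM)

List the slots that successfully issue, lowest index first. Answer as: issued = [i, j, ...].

issued = [0, 2, 3]

#0 MUL src=r5,r1 dispatched  <A:2 Mu:0 Ld:2 B:1 rd:3 wr:3>
#1 MUL src=r1,r8 held:FU  <A:2 Mu:0 Ld:2 B:1 rd:3 wr:3>
#2 MEM src=r8 dispatched  <A:2 Mu:0 Ld:1 B:1 rd:2 wr:2>
#3 ALU src=r7,r3 dispatched  <A:1 Mu:0 Ld:1 B:1 rd:0 wr:1>
#4 ALU src=r5,r2 held:RD_PORT  <A:1 Mu:0 Ld:1 B:1 rd:0 wr:1>
#5 MEM src=r5 held:RD_PORT  <A:1 Mu:0 Ld:1 B:1 rd:0 wr:1>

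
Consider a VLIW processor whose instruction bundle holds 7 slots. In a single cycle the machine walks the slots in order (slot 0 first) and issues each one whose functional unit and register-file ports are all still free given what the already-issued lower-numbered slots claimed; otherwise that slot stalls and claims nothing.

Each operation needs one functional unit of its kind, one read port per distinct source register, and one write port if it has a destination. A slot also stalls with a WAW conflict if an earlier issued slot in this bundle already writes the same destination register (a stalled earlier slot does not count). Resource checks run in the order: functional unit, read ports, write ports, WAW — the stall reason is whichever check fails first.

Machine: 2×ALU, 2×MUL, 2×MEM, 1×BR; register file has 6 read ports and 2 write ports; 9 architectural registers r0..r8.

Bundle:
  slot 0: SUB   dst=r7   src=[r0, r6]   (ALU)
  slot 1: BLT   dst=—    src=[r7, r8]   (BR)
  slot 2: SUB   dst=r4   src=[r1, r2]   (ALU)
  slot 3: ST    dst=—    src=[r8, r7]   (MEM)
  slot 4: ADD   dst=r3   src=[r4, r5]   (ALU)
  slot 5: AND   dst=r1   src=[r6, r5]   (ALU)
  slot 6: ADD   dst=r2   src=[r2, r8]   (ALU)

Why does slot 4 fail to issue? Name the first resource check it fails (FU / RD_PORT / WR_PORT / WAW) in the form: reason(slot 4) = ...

reason(slot 4) = FU

  0. ALU→r7 ⇒ go  {1A/2Mu/2Ld/1B | 4r 1w}
  1. BR ⇒ go  {1A/2Mu/2Ld/0B | 2r 1w}
  2. ALU→r4 ⇒ go  {0A/2Mu/2Ld/0B | 0r 0w}
  3. MEM ⇒ no(RD_PORT)  {0A/2Mu/2Ld/0B | 0r 0w}
  4. ALU→r3 ⇒ no(FU)  {0A/2Mu/2Ld/0B | 0r 0w}
  5. ALU→r1 ⇒ no(FU)  {0A/2Mu/2Ld/0B | 0r 0w}
  6. ALU→r2 ⇒ no(FU)  {0A/2Mu/2Ld/0B | 0r 0w}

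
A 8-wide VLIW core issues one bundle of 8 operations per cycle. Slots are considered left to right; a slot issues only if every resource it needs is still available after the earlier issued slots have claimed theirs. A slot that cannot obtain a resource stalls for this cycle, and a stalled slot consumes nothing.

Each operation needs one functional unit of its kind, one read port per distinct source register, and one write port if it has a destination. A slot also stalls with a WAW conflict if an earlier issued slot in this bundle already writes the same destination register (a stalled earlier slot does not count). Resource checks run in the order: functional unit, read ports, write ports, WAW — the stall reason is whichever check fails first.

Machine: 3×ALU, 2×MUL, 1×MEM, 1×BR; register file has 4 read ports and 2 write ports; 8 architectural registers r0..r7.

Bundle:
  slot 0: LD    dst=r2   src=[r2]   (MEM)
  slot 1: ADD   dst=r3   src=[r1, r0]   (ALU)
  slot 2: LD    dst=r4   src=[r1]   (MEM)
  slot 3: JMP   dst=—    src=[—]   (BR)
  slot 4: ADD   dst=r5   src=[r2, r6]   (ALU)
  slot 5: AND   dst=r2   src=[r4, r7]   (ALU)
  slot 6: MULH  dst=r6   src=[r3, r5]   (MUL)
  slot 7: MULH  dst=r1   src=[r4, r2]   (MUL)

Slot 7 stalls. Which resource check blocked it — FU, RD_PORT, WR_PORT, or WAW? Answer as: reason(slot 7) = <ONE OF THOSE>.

reason(slot 7) = RD_PORT

(0) want 1×MEM +1rd +1wr — yes → AL3|MU2|ME0|BR1|rd3|wr1
(1) want 1×ALU +2rd +1wr — yes → AL2|MU2|ME0|BR1|rd1|wr0
(2) want 1×MEM +1rd +1wr — FU → AL2|MU2|ME0|BR1|rd1|wr0
(3) want 1×BR +0rd +0wr — yes → AL2|MU2|ME0|BR0|rd1|wr0
(4) want 1×ALU +2rd +1wr — RD_PORT → AL2|MU2|ME0|BR0|rd1|wr0
(5) want 1×ALU +2rd +1wr — RD_PORT → AL2|MU2|ME0|BR0|rd1|wr0
(6) want 1×MUL +2rd +1wr — RD_PORT → AL2|MU2|ME0|BR0|rd1|wr0
(7) want 1×MUL +2rd +1wr — RD_PORT → AL2|MU2|ME0|BR0|rd1|wr0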